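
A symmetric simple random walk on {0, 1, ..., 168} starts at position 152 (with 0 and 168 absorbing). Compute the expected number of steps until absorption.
E[τ | X_0 = 152] = 2432

Let v_k = E[τ | X_0 = k]. Boundary: v_0 = v_168 = 0. Recurrence: v_k = 1 + (v_{k-1} + v_{k+1})/2 for 1 ≤ k ≤ 167. The particular solution to v_k − (v_{k-1} + v_{k+1})/2 = 1 is v_k = −k^2. Adding homogeneous solution A + B k and matching boundaries gives v_k = k (168 − k). Substituting k = 152: v_152 = 152 · 16 = 2432.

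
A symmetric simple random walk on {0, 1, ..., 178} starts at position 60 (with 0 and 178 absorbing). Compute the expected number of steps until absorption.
E[τ | X_0 = 60] = 7080

Let v_k = E[τ | X_0 = k]. Boundary: v_0 = v_178 = 0. Recurrence: v_k = 1 + (v_{k-1} + v_{k+1})/2 for 1 ≤ k ≤ 177. The particular solution to v_k − (v_{k-1} + v_{k+1})/2 = 1 is v_k = −k^2. Adding homogeneous solution A + B k and matching boundaries gives v_k = k (178 − k). Substituting k = 60: v_60 = 60 · 118 = 7080.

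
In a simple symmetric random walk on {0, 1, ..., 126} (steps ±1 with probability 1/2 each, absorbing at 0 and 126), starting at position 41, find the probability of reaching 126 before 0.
P(hit 126 before 0) = 41/126

Let u_k = P(hit 126 before 0 | start at k). Then u_0 = 0, u_126 = 1, and u_k = u_{k-1}/2 + u_{k+1}/2 for 1 ≤ k ≤ 125. This harmonic recurrence is solved by u_k = k/126, giving u_41 = 41/126.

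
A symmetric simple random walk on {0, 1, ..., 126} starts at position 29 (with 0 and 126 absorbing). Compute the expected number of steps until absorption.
E[τ | X_0 = 29] = 2813

Let v_k = E[τ | X_0 = k]. Boundary: v_0 = v_126 = 0. Recurrence: v_k = 1 + (v_{k-1} + v_{k+1})/2 for 1 ≤ k ≤ 125. The particular solution to v_k − (v_{k-1} + v_{k+1})/2 = 1 is v_k = −k^2. Adding homogeneous solution A + B k and matching boundaries gives v_k = k (126 − k). Substituting k = 29: v_29 = 29 · 97 = 2813.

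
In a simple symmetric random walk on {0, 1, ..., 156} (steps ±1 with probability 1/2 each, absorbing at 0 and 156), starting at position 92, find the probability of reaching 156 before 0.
P(hit 156 before 0) = 92/156 = 23/39

Let u_k = P(hit 156 before 0 | start at k). Then u_0 = 0, u_156 = 1, and u_k = u_{k-1}/2 + u_{k+1}/2 for 1 ≤ k ≤ 155. This harmonic recurrence is solved by u_k = k/156, giving u_92 = 92/156 = 23/39.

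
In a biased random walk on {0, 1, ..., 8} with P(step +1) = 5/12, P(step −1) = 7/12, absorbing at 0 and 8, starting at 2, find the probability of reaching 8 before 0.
P(hit 8 before 0) = (1 − (7/5)^2) / (1 − (7/5)^8) = 15625/223924

Let u_k denote P(reach 8 before 0 | start at k). Boundary: u_0 = 0, u_8 = 1. Recurrence: u_k = 5/12·u_{k+1} + 7/12·u_{k-1} for 1 ≤ k ≤ 7. Try u_k = A + B·r^k with r = q/p = (7/12)/(5/12) = 7/5. Substitution satisfies the recurrence; boundary conditions give:
  u_k = (1 − r^k) / (1 − r^N) = (1 − (7/5)^2) / (1 − (7/5)^8) = 15625/223924.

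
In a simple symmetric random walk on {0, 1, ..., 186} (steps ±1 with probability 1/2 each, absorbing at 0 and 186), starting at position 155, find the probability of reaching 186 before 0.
P(hit 186 before 0) = 155/186 = 5/6

Let u_k = P(hit 186 before 0 | start at k). Then u_0 = 0, u_186 = 1, and u_k = u_{k-1}/2 + u_{k+1}/2 for 1 ≤ k ≤ 185. This harmonic recurrence is solved by u_k = k/186, giving u_155 = 155/186 = 5/6.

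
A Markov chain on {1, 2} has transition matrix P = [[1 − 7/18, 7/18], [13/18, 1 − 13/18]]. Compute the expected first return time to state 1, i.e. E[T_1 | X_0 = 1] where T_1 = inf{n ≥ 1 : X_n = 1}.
E[T_1 | X_0 = 1] = 1/π_1 = 20/13

For an irreducible recurrent Markov chain with stationary distribution π, E[T_i | X_0 = i] = 1/π_i (Kac's formula). Here π_1 = (13/18)/(7/18 + 13/18) = (13/18)/(10/9) = 13/20, so E[T_1 | X_0 = 1] = 1/π_1 = (7/18 + 13/18)/(13/18) = (10/9)/(13/18) = 20/13.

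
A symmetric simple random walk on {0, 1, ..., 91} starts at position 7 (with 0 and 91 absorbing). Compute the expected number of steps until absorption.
E[τ | X_0 = 7] = 588

Let v_k = E[τ | X_0 = k]. Boundary: v_0 = v_91 = 0. Recurrence: v_k = 1 + (v_{k-1} + v_{k+1})/2 for 1 ≤ k ≤ 90. The particular solution to v_k − (v_{k-1} + v_{k+1})/2 = 1 is v_k = −k^2. Adding homogeneous solution A + B k and matching boundaries gives v_k = k (91 − k). Substituting k = 7: v_7 = 7 · 84 = 588.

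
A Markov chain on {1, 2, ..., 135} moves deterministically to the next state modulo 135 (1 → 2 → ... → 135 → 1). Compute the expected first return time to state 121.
E[T_121 | X_0 = 121] = 135

The chain cycles deterministically, so starting at state 121 it returns in exactly 135 steps. Equivalently, the stationary distribution is uniform π_j = 1/135 for every state j, so by Kac's formula E[T_121] = 1/π_121 = 135.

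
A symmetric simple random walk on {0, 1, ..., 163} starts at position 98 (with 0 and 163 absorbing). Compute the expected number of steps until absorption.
E[τ | X_0 = 98] = 6370

Let v_k = E[τ | X_0 = k]. Boundary: v_0 = v_163 = 0. Recurrence: v_k = 1 + (v_{k-1} + v_{k+1})/2 for 1 ≤ k ≤ 162. The particular solution to v_k − (v_{k-1} + v_{k+1})/2 = 1 is v_k = −k^2. Adding homogeneous solution A + B k and matching boundaries gives v_k = k (163 − k). Substituting k = 98: v_98 = 98 · 65 = 6370.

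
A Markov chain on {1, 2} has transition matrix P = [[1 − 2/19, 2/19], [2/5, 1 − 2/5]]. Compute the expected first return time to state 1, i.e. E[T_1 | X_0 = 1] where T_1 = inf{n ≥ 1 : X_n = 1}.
E[T_1 | X_0 = 1] = 1/π_1 = 24/19

For an irreducible recurrent Markov chain with stationary distribution π, E[T_i | X_0 = i] = 1/π_i (Kac's formula). Here π_1 = (2/5)/(2/19 + 2/5) = (2/5)/(48/95) = 19/24, so E[T_1 | X_0 = 1] = 1/π_1 = (2/19 + 2/5)/(2/5) = (48/95)/(2/5) = 24/19.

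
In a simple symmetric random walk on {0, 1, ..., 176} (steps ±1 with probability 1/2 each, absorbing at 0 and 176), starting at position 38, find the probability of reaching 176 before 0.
P(hit 176 before 0) = 38/176 = 19/88

Let u_k = P(hit 176 before 0 | start at k). Then u_0 = 0, u_176 = 1, and u_k = u_{k-1}/2 + u_{k+1}/2 for 1 ≤ k ≤ 175. This harmonic recurrence is solved by u_k = k/176, giving u_38 = 38/176 = 19/88.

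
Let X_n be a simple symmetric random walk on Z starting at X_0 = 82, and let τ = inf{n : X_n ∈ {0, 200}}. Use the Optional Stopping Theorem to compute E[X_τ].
E[X_τ] = 82

X_n is a martingale and τ is a bounded-mean stopping time (indeed τ is finite a.s. with bounded expectation since the walk is in a bounded region). By the OST, E[X_τ] = E[X_0] = 82. Equivalently: E[X_τ] = 200 · P(hit 200 first) + 0 · P(hit 0 first) = 200 · (82/200) = 82.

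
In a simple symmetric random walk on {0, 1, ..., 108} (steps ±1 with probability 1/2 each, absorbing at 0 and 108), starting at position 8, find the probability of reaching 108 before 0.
P(hit 108 before 0) = 8/108 = 2/27

Let u_k = P(hit 108 before 0 | start at k). Then u_0 = 0, u_108 = 1, and u_k = u_{k-1}/2 + u_{k+1}/2 for 1 ≤ k ≤ 107. This harmonic recurrence is solved by u_k = k/108, giving u_8 = 8/108 = 2/27.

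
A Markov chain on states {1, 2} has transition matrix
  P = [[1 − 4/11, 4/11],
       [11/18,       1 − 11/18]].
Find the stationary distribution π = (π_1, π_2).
π_1 = 121/193, π_2 = 72/193

Solve πP = π with π_1 + π_2 = 1. From πP = π: π_1 · (1 − 4/11) + π_2 · 11/18 = π_1 ⇒ π_2 · 11/18 = π_1 · 4/11 ⇒ π_2/π_1 = (4/11)/(11/18) = 72/121. Together with π_1 + π_2 = 1:
  π_1 = (11/18)/(4/11 + 11/18) = (11/18)/(193/198) = 121/193,
  π_2 = (4/11)/(4/11 + 11/18) = (4/11)/(193/198) = 72/193.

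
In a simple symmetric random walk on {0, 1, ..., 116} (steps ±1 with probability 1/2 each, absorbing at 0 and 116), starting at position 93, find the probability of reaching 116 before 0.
P(hit 116 before 0) = 93/116

Let u_k = P(hit 116 before 0 | start at k). Then u_0 = 0, u_116 = 1, and u_k = u_{k-1}/2 + u_{k+1}/2 for 1 ≤ k ≤ 115. This harmonic recurrence is solved by u_k = k/116, giving u_93 = 93/116.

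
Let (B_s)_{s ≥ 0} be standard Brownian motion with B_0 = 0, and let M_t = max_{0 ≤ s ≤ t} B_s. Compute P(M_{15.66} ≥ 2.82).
P(M_{15.66} ≥ 2.82) = 2·P(B_{15.66} ≥ 2.82) = 2(1 − Φ(2.82/√15.66)) ≈ 0.4761

By the reflection principle for Brownian motion, P(M_t ≥ a) = 2 · P(B_t ≥ a) for a ≥ 0. Since B_t ~ N(0, t), P(B_t ≥ 2.82) = 1 − Φ(2.82/√t) = 1 − Φ(2.82/√15.66) = 1 − Φ(0.7126). So
  P(M_{15.66} ≥ 2.82) = 2(1 − Φ(0.7126)) ≈ 0.4761.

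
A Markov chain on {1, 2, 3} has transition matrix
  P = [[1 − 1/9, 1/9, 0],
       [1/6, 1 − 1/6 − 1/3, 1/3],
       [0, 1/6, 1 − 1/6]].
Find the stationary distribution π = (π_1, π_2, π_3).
π = (1/3, 2/9, 4/9)

This is a birth-death chain on three states, which satisfies detailed balance: π_1 · P_{12} = π_2 · P_{21} and π_2 · P_{23} = π_3 · P_{32}.
From π_1 · 1/9 = π_2 · 1/6: π_2/π_1 = (1/9)/(1/6) = 2/3.
From π_2 · 1/3 = π_3 · 1/6: π_3/π_2 = (1/3)/(1/6) = 2.
Take π_1 proportional to 1; then unnormalized π = (1, 2/3, 4/3). Normalize by dividing by the sum 3:
  π = (1/3, 2/9, 4/9).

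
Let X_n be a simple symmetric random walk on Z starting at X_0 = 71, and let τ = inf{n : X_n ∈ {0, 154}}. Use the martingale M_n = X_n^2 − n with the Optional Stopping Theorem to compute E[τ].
E[τ] = 5893

M_n = X_n^2 − n is a martingale (since E[X_{n+1}^2 | F_n] = X_n^2 + 1). By OST (τ has finite mean in a bounded region), E[M_τ] = E[M_0] = X_0^2 − 0 = 71^2 = 5041. Also E[M_τ] = E[X_τ^2] − E[τ]. The walk exits at 0 or 154, with P(hit 154 first) = 71/154, so E[X_τ^2] = 154^2 · 71/154 + 0 = 10934. Thus E[τ] = E[X_τ^2] − E[M_τ] = 10934 − 5041 = 5893 = 71(154 − 71) = 5893.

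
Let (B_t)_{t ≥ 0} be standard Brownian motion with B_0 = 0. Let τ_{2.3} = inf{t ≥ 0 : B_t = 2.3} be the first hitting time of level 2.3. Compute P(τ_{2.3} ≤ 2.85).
P(τ_{2.3} ≤ 2.85) = 2(1 − Φ(2.3/√2.85)) = 2(1 − Φ(1.3624)) ≈ 0.1731

By the reflection principle for standard BM, P(τ_b ≤ t) = 2 · P(B_t ≥ b). Since B_t ~ N(0, t), P(B_t ≥ 2.3) = 1 − Φ(2.3/√t) = 1 − Φ(2.3/√2.85) = 1 − Φ(1.3624) ≈ 0.08654. Doubling: P(τ_{2.3} ≤ 2.85) ≈ 2 · 0.08654 = 0.17308 ≈ 0.1731.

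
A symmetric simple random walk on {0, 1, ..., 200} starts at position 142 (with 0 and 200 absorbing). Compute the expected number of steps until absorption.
E[τ | X_0 = 142] = 8236

Let v_k = E[τ | X_0 = k]. Boundary: v_0 = v_200 = 0. Recurrence: v_k = 1 + (v_{k-1} + v_{k+1})/2 for 1 ≤ k ≤ 199. The particular solution to v_k − (v_{k-1} + v_{k+1})/2 = 1 is v_k = −k^2. Adding homogeneous solution A + B k and matching boundaries gives v_k = k (200 − k). Substituting k = 142: v_142 = 142 · 58 = 8236.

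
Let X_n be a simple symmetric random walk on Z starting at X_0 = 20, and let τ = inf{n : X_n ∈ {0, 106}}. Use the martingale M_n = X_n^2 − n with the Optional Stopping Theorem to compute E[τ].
E[τ] = 1720

M_n = X_n^2 − n is a martingale (since E[X_{n+1}^2 | F_n] = X_n^2 + 1). By OST (τ has finite mean in a bounded region), E[M_τ] = E[M_0] = X_0^2 − 0 = 20^2 = 400. Also E[M_τ] = E[X_τ^2] − E[τ]. The walk exits at 0 or 106, with P(hit 106 first) = 20/106, so E[X_τ^2] = 106^2 · 20/106 + 0 = 2120. Thus E[τ] = E[X_τ^2] − E[M_τ] = 2120 − 400 = 1720 = 20(106 − 20) = 1720.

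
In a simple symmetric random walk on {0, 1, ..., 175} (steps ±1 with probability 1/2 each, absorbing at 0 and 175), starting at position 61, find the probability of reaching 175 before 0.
P(hit 175 before 0) = 61/175

Let u_k = P(hit 175 before 0 | start at k). Then u_0 = 0, u_175 = 1, and u_k = u_{k-1}/2 + u_{k+1}/2 for 1 ≤ k ≤ 174. This harmonic recurrence is solved by u_k = k/175, giving u_61 = 61/175.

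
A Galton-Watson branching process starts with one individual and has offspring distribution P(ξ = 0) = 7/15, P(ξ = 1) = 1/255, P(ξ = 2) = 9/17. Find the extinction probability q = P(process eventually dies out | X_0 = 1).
q = 119/135

The pgf is f(s) = 7/15 + 1/255·s + 9/17·s². The extinction probability q is the smallest fixed point of f in [0, 1]. Setting s = f(s):
  9/17·s² + (1/255 − 1)·s + 7/15 = 0
  9/17·s² − (7/15 + 9/17)·s + 7/15 = 0
which factors as (s − 1)·(9/17·s − 7/15) = 0, giving roots s = 1 and s = (7/15)/(9/17) = 119/135.
Mean offspring μ = 1/255 + 2·9/17 = 271/255 > 1 (supercritical), so q < 1. The extinction probability is the smaller root: q = (7/15)/(9/17) = 119/135.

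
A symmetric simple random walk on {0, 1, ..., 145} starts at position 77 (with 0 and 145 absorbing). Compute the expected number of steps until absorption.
E[τ | X_0 = 77] = 5236

Let v_k = E[τ | X_0 = k]. Boundary: v_0 = v_145 = 0. Recurrence: v_k = 1 + (v_{k-1} + v_{k+1})/2 for 1 ≤ k ≤ 144. The particular solution to v_k − (v_{k-1} + v_{k+1})/2 = 1 is v_k = −k^2. Adding homogeneous solution A + B k and matching boundaries gives v_k = k (145 − k). Substituting k = 77: v_77 = 77 · 68 = 5236.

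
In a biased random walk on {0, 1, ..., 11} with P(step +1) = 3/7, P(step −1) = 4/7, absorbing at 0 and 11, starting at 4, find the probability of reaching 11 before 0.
P(hit 11 before 0) = (1 − (4/3)^4) / (1 − (4/3)^11) = 382725/4017157

Let u_k denote P(reach 11 before 0 | start at k). Boundary: u_0 = 0, u_11 = 1. Recurrence: u_k = 3/7·u_{k+1} + 4/7·u_{k-1} for 1 ≤ k ≤ 10. Try u_k = A + B·r^k with r = q/p = (4/7)/(3/7) = 4/3. Substitution satisfies the recurrence; boundary conditions give:
  u_k = (1 − r^k) / (1 − r^N) = (1 − (4/3)^4) / (1 − (4/3)^11) = 382725/4017157.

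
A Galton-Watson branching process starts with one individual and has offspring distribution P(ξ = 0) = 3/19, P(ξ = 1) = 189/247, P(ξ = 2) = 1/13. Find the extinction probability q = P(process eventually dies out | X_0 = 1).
q = 1

Mean offspring μ = 0·3/19 + 1·189/247 + 2·1/13 = 227/247 ≤ 1. For μ ≤ 1 with offspring not concentrated at 1, the Galton-Watson process goes extinct almost surely, so q = 1.
(Algebraic check: The pgf is f(s) = 3/19 + 189/247·s + 1/13·s². The extinction probability q is the smallest fixed point of f in [0, 1]. Setting s = f(s):
  1/13·s² + (189/247 − 1)·s + 3/19 = 0
  1/13·s² − (3/19 + 1/13)·s + 3/19 = 0
which factors as (s − 1)·(1/13·s − 3/19) = 0, giving roots s = 1 and s = (3/19)/(1/13) = 39/19. Since 39/19 ≥ 1, the smallest root in [0, 1] is s = 1.)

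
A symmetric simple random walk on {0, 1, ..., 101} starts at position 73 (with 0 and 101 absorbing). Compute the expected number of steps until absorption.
E[τ | X_0 = 73] = 2044

Let v_k = E[τ | X_0 = k]. Boundary: v_0 = v_101 = 0. Recurrence: v_k = 1 + (v_{k-1} + v_{k+1})/2 for 1 ≤ k ≤ 100. The particular solution to v_k − (v_{k-1} + v_{k+1})/2 = 1 is v_k = −k^2. Adding homogeneous solution A + B k and matching boundaries gives v_k = k (101 − k). Substituting k = 73: v_73 = 73 · 28 = 2044.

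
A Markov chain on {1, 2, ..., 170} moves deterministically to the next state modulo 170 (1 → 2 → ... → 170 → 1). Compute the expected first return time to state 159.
E[T_159 | X_0 = 159] = 170

The chain cycles deterministically, so starting at state 159 it returns in exactly 170 steps. Equivalently, the stationary distribution is uniform π_j = 1/170 for every state j, so by Kac's formula E[T_159] = 1/π_159 = 170.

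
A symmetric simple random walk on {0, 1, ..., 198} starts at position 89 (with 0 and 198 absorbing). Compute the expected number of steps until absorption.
E[τ | X_0 = 89] = 9701

Let v_k = E[τ | X_0 = k]. Boundary: v_0 = v_198 = 0. Recurrence: v_k = 1 + (v_{k-1} + v_{k+1})/2 for 1 ≤ k ≤ 197. The particular solution to v_k − (v_{k-1} + v_{k+1})/2 = 1 is v_k = −k^2. Adding homogeneous solution A + B k and matching boundaries gives v_k = k (198 − k). Substituting k = 89: v_89 = 89 · 109 = 9701.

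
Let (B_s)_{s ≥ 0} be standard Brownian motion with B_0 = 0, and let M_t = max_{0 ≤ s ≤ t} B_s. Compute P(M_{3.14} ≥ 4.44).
P(M_{3.14} ≥ 4.44) = 2·P(B_{3.14} ≥ 4.44) = 2(1 − Φ(4.44/√3.14)) ≈ 0.0122

By the reflection principle for Brownian motion, P(M_t ≥ a) = 2 · P(B_t ≥ a) for a ≥ 0. Since B_t ~ N(0, t), P(B_t ≥ 4.44) = 1 − Φ(4.44/√t) = 1 − Φ(4.44/√3.14) = 1 − Φ(2.5056). So
  P(M_{3.14} ≥ 4.44) = 2(1 − Φ(2.5056)) ≈ 0.0122.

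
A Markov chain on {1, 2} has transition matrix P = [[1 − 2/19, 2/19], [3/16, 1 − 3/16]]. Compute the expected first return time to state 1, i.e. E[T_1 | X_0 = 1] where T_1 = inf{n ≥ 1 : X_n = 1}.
E[T_1 | X_0 = 1] = 1/π_1 = 89/57

For an irreducible recurrent Markov chain with stationary distribution π, E[T_i | X_0 = i] = 1/π_i (Kac's formula). Here π_1 = (3/16)/(2/19 + 3/16) = (3/16)/(89/304) = 57/89, so E[T_1 | X_0 = 1] = 1/π_1 = (2/19 + 3/16)/(3/16) = (89/304)/(3/16) = 89/57.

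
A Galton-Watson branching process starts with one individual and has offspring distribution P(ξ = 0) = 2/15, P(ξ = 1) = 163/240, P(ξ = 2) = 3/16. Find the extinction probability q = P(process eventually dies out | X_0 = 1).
q = 32/45

The pgf is f(s) = 2/15 + 163/240·s + 3/16·s². The extinction probability q is the smallest fixed point of f in [0, 1]. Setting s = f(s):
  3/16·s² + (163/240 − 1)·s + 2/15 = 0
  3/16·s² − (2/15 + 3/16)·s + 2/15 = 0
which factors as (s − 1)·(3/16·s − 2/15) = 0, giving roots s = 1 and s = (2/15)/(3/16) = 32/45.
Mean offspring μ = 163/240 + 2·3/16 = 253/240 > 1 (supercritical), so q < 1. The extinction probability is the smaller root: q = (2/15)/(3/16) = 32/45.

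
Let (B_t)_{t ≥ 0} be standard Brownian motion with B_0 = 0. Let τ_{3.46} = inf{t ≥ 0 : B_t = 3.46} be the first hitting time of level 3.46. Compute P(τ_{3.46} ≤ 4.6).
P(τ_{3.46} ≤ 4.6) = 2(1 − Φ(3.46/√4.6)) = 2(1 − Φ(1.6132)) ≈ 0.1067

By the reflection principle for standard BM, P(τ_b ≤ t) = 2 · P(B_t ≥ b). Since B_t ~ N(0, t), P(B_t ≥ 3.46) = 1 − Φ(3.46/√t) = 1 − Φ(3.46/√4.6) = 1 − Φ(1.6132) ≈ 0.05335. Doubling: P(τ_{3.46} ≤ 4.6) ≈ 2 · 0.05335 = 0.10670 ≈ 0.1067.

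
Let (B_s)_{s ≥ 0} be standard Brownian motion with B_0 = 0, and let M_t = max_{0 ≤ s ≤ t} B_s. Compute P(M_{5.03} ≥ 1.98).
P(M_{5.03} ≥ 1.98) = 2·P(B_{5.03} ≥ 1.98) = 2(1 − Φ(1.98/√5.03)) ≈ 0.3773

By the reflection principle for Brownian motion, P(M_t ≥ a) = 2 · P(B_t ≥ a) for a ≥ 0. Since B_t ~ N(0, t), P(B_t ≥ 1.98) = 1 − Φ(1.98/√t) = 1 − Φ(1.98/√5.03) = 1 − Φ(0.8828). So
  P(M_{5.03} ≥ 1.98) = 2(1 − Φ(0.8828)) ≈ 0.3773.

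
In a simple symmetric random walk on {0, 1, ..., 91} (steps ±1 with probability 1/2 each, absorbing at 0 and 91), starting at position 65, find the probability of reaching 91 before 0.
P(hit 91 before 0) = 65/91 = 5/7

Let u_k = P(hit 91 before 0 | start at k). Then u_0 = 0, u_91 = 1, and u_k = u_{k-1}/2 + u_{k+1}/2 for 1 ≤ k ≤ 90. This harmonic recurrence is solved by u_k = k/91, giving u_65 = 65/91 = 5/7.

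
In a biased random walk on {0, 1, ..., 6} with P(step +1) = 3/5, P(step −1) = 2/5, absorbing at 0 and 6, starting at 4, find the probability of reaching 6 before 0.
P(hit 6 before 0) = (1 − (2/3)^4) / (1 − (2/3)^6) = 117/133

Let u_k denote P(reach 6 before 0 | start at k). Boundary: u_0 = 0, u_6 = 1. Recurrence: u_k = 3/5·u_{k+1} + 2/5·u_{k-1} for 1 ≤ k ≤ 5. Try u_k = A + B·r^k with r = q/p = (2/5)/(3/5) = 2/3. Substitution satisfies the recurrence; boundary conditions give:
  u_k = (1 − r^k) / (1 − r^N) = (1 − (2/3)^4) / (1 − (2/3)^6) = 117/133.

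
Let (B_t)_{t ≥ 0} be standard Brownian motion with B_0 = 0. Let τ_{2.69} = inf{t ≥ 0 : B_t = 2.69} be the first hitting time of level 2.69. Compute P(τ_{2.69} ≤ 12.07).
P(τ_{2.69} ≤ 12.07) = 2(1 − Φ(2.69/√12.07)) = 2(1 − Φ(0.7743)) ≈ 0.4388

By the reflection principle for standard BM, P(τ_b ≤ t) = 2 · P(B_t ≥ b). Since B_t ~ N(0, t), P(B_t ≥ 2.69) = 1 − Φ(2.69/√t) = 1 − Φ(2.69/√12.07) = 1 − Φ(0.7743) ≈ 0.21938. Doubling: P(τ_{2.69} ≤ 12.07) ≈ 2 · 0.21938 = 0.43876 ≈ 0.4388.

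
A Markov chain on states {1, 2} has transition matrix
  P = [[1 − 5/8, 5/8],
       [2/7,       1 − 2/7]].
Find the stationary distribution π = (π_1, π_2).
π_1 = 16/51, π_2 = 35/51

Solve πP = π with π_1 + π_2 = 1. From πP = π: π_1 · (1 − 5/8) + π_2 · 2/7 = π_1 ⇒ π_2 · 2/7 = π_1 · 5/8 ⇒ π_2/π_1 = (5/8)/(2/7) = 35/16. Together with π_1 + π_2 = 1:
  π_1 = (2/7)/(5/8 + 2/7) = (2/7)/(51/56) = 16/51,
  π_2 = (5/8)/(5/8 + 2/7) = (5/8)/(51/56) = 35/51.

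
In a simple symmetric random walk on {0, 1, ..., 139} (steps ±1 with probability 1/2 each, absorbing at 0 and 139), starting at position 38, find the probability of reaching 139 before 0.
P(hit 139 before 0) = 38/139

Let u_k = P(hit 139 before 0 | start at k). Then u_0 = 0, u_139 = 1, and u_k = u_{k-1}/2 + u_{k+1}/2 for 1 ≤ k ≤ 138. This harmonic recurrence is solved by u_k = k/139, giving u_38 = 38/139.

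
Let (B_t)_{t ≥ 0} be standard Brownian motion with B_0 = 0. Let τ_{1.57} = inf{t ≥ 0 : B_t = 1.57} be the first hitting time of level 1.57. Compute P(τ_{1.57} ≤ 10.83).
P(τ_{1.57} ≤ 10.83) = 2(1 − Φ(1.57/√10.83)) = 2(1 − Φ(0.4771)) ≈ 0.6333

By the reflection principle for standard BM, P(τ_b ≤ t) = 2 · P(B_t ≥ b). Since B_t ~ N(0, t), P(B_t ≥ 1.57) = 1 − Φ(1.57/√t) = 1 − Φ(1.57/√10.83) = 1 − Φ(0.4771) ≈ 0.31665. Doubling: P(τ_{1.57} ≤ 10.83) ≈ 2 · 0.31665 = 0.63330 ≈ 0.6333.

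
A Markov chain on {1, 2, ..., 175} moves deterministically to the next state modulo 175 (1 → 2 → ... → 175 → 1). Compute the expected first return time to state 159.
E[T_159 | X_0 = 159] = 175

The chain cycles deterministically, so starting at state 159 it returns in exactly 175 steps. Equivalently, the stationary distribution is uniform π_j = 1/175 for every state j, so by Kac's formula E[T_159] = 1/π_159 = 175.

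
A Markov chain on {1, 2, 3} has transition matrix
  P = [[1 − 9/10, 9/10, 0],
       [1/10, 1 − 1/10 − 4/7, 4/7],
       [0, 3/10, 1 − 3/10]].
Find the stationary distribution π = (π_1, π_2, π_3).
π = (7/190, 63/190, 12/19)

This is a birth-death chain on three states, which satisfies detailed balance: π_1 · P_{12} = π_2 · P_{21} and π_2 · P_{23} = π_3 · P_{32}.
From π_1 · 9/10 = π_2 · 1/10: π_2/π_1 = (9/10)/(1/10) = 9.
From π_2 · 4/7 = π_3 · 3/10: π_3/π_2 = (4/7)/(3/10) = 40/21.
Take π_1 proportional to 1; then unnormalized π = (1, 9, 120/7). Normalize by dividing by the sum 190/7:
  π = (7/190, 63/190, 12/19).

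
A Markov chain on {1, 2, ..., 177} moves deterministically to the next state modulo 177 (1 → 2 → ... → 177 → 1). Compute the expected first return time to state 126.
E[T_126 | X_0 = 126] = 177

The chain cycles deterministically, so starting at state 126 it returns in exactly 177 steps. Equivalently, the stationary distribution is uniform π_j = 1/177 for every state j, so by Kac's formula E[T_126] = 1/π_126 = 177.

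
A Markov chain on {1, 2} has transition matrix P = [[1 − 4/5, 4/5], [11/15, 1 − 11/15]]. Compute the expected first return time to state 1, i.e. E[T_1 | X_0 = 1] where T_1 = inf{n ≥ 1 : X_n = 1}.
E[T_1 | X_0 = 1] = 1/π_1 = 23/11

For an irreducible recurrent Markov chain with stationary distribution π, E[T_i | X_0 = i] = 1/π_i (Kac's formula). Here π_1 = (11/15)/(4/5 + 11/15) = (11/15)/(23/15) = 11/23, so E[T_1 | X_0 = 1] = 1/π_1 = (4/5 + 11/15)/(11/15) = (23/15)/(11/15) = 23/11.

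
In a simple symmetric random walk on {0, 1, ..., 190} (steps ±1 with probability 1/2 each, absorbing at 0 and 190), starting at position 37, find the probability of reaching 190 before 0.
P(hit 190 before 0) = 37/190

Let u_k = P(hit 190 before 0 | start at k). Then u_0 = 0, u_190 = 1, and u_k = u_{k-1}/2 + u_{k+1}/2 for 1 ≤ k ≤ 189. This harmonic recurrence is solved by u_k = k/190, giving u_37 = 37/190.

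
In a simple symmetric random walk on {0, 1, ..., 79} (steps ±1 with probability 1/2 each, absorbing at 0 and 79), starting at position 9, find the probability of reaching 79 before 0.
P(hit 79 before 0) = 9/79

Let u_k = P(hit 79 before 0 | start at k). Then u_0 = 0, u_79 = 1, and u_k = u_{k-1}/2 + u_{k+1}/2 for 1 ≤ k ≤ 78. This harmonic recurrence is solved by u_k = k/79, giving u_9 = 9/79.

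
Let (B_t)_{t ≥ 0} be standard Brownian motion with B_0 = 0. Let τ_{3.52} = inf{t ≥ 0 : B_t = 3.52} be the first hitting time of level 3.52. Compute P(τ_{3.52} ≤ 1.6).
P(τ_{3.52} ≤ 1.6) = 2(1 − Φ(3.52/√1.6)) = 2(1 − Φ(2.7828)) ≈ 0.0054

By the reflection principle for standard BM, P(τ_b ≤ t) = 2 · P(B_t ≥ b). Since B_t ~ N(0, t), P(B_t ≥ 3.52) = 1 − Φ(3.52/√t) = 1 − Φ(3.52/√1.6) = 1 − Φ(2.7828) ≈ 0.00269. Doubling: P(τ_{3.52} ≤ 1.6) ≈ 2 · 0.00269 = 0.00538 ≈ 0.0054.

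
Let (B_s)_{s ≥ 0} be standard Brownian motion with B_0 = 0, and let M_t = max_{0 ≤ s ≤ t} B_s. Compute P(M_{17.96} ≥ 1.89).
P(M_{17.96} ≥ 1.89) = 2·P(B_{17.96} ≥ 1.89) = 2(1 − Φ(1.89/√17.96)) ≈ 0.6556

By the reflection principle for Brownian motion, P(M_t ≥ a) = 2 · P(B_t ≥ a) for a ≥ 0. Since B_t ~ N(0, t), P(B_t ≥ 1.89) = 1 − Φ(1.89/√t) = 1 − Φ(1.89/√17.96) = 1 − Φ(0.4460). So
  P(M_{17.96} ≥ 1.89) = 2(1 − Φ(0.4460)) ≈ 0.6556.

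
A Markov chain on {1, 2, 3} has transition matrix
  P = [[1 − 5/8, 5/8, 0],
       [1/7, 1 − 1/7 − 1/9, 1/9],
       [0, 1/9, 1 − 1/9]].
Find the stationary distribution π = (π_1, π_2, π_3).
π = (4/39, 35/78, 35/78)

This is a birth-death chain on three states, which satisfies detailed balance: π_1 · P_{12} = π_2 · P_{21} and π_2 · P_{23} = π_3 · P_{32}.
From π_1 · 5/8 = π_2 · 1/7: π_2/π_1 = (5/8)/(1/7) = 35/8.
From π_2 · 1/9 = π_3 · 1/9: π_3/π_2 = (1/9)/(1/9) = 1.
Take π_1 proportional to 1; then unnormalized π = (1, 35/8, 35/8). Normalize by dividing by the sum 39/4:
  π = (4/39, 35/78, 35/78).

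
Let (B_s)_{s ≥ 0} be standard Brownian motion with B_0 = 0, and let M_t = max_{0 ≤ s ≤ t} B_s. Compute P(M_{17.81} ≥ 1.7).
P(M_{17.81} ≥ 1.7) = 2·P(B_{17.81} ≥ 1.7) = 2(1 − Φ(1.7/√17.81)) ≈ 0.6871

By the reflection principle for Brownian motion, P(M_t ≥ a) = 2 · P(B_t ≥ a) for a ≥ 0. Since B_t ~ N(0, t), P(B_t ≥ 1.7) = 1 − Φ(1.7/√t) = 1 − Φ(1.7/√17.81) = 1 − Φ(0.4028). So
  P(M_{17.81} ≥ 1.7) = 2(1 − Φ(0.4028)) ≈ 0.6871.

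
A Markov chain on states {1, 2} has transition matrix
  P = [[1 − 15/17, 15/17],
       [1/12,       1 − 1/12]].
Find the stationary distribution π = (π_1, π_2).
π_1 = 17/197, π_2 = 180/197

Solve πP = π with π_1 + π_2 = 1. From πP = π: π_1 · (1 − 15/17) + π_2 · 1/12 = π_1 ⇒ π_2 · 1/12 = π_1 · 15/17 ⇒ π_2/π_1 = (15/17)/(1/12) = 180/17. Together with π_1 + π_2 = 1:
  π_1 = (1/12)/(15/17 + 1/12) = (1/12)/(197/204) = 17/197,
  π_2 = (15/17)/(15/17 + 1/12) = (15/17)/(197/204) = 180/197.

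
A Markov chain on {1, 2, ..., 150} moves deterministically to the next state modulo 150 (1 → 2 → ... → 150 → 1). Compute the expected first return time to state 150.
E[T_150 | X_0 = 150] = 150

The chain cycles deterministically, so starting at state 150 it returns in exactly 150 steps. Equivalently, the stationary distribution is uniform π_j = 1/150 for every state j, so by Kac's formula E[T_150] = 1/π_150 = 150.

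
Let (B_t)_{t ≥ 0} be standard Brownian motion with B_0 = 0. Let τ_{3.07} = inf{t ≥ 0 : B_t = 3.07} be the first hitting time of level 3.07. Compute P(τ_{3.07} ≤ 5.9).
P(τ_{3.07} ≤ 5.9) = 2(1 − Φ(3.07/√5.9)) = 2(1 − Φ(1.2639)) ≈ 0.2063

By the reflection principle for standard BM, P(τ_b ≤ t) = 2 · P(B_t ≥ b). Since B_t ~ N(0, t), P(B_t ≥ 3.07) = 1 − Φ(3.07/√t) = 1 − Φ(3.07/√5.9) = 1 − Φ(1.2639) ≈ 0.10313. Doubling: P(τ_{3.07} ≤ 5.9) ≈ 2 · 0.10313 = 0.20626 ≈ 0.2063.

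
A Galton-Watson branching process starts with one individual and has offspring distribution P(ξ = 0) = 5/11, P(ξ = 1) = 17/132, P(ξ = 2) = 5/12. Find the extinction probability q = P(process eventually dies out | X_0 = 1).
q = 1

Mean offspring μ = 0·5/11 + 1·17/132 + 2·5/12 = 127/132 ≤ 1. For μ ≤ 1 with offspring not concentrated at 1, the Galton-Watson process goes extinct almost surely, so q = 1.
(Algebraic check: The pgf is f(s) = 5/11 + 17/132·s + 5/12·s². The extinction probability q is the smallest fixed point of f in [0, 1]. Setting s = f(s):
  5/12·s² + (17/132 − 1)·s + 5/11 = 0
  5/12·s² − (5/11 + 5/12)·s + 5/11 = 0
which factors as (s − 1)·(5/12·s − 5/11) = 0, giving roots s = 1 and s = (5/11)/(5/12) = 12/11. Since 12/11 ≥ 1, the smallest root in [0, 1] is s = 1.)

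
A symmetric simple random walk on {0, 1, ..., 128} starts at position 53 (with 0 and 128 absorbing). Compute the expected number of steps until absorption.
E[τ | X_0 = 53] = 3975

Let v_k = E[τ | X_0 = k]. Boundary: v_0 = v_128 = 0. Recurrence: v_k = 1 + (v_{k-1} + v_{k+1})/2 for 1 ≤ k ≤ 127. The particular solution to v_k − (v_{k-1} + v_{k+1})/2 = 1 is v_k = −k^2. Adding homogeneous solution A + B k and matching boundaries gives v_k = k (128 − k). Substituting k = 53: v_53 = 53 · 75 = 3975.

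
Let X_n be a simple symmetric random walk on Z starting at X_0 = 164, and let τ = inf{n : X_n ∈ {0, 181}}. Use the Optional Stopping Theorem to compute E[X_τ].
E[X_τ] = 164

X_n is a martingale and τ is a bounded-mean stopping time (indeed τ is finite a.s. with bounded expectation since the walk is in a bounded region). By the OST, E[X_τ] = E[X_0] = 164. Equivalently: E[X_τ] = 181 · P(hit 181 first) + 0 · P(hit 0 first) = 181 · (164/181) = 164.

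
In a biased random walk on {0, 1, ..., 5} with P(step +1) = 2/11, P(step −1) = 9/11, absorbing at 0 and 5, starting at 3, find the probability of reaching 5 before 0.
P(hit 5 before 0) = (1 − (9/2)^3) / (1 − (9/2)^5) = 412/8431

Let u_k denote P(reach 5 before 0 | start at k). Boundary: u_0 = 0, u_5 = 1. Recurrence: u_k = 2/11·u_{k+1} + 9/11·u_{k-1} for 1 ≤ k ≤ 4. Try u_k = A + B·r^k with r = q/p = (9/11)/(2/11) = 9/2. Substitution satisfies the recurrence; boundary conditions give:
  u_k = (1 − r^k) / (1 − r^N) = (1 − (9/2)^3) / (1 − (9/2)^5) = 412/8431.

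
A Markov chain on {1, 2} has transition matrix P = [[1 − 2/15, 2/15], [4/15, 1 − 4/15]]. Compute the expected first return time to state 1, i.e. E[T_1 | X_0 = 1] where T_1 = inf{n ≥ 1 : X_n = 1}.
E[T_1 | X_0 = 1] = 1/π_1 = 3/2

For an irreducible recurrent Markov chain with stationary distribution π, E[T_i | X_0 = i] = 1/π_i (Kac's formula). Here π_1 = (4/15)/(2/15 + 4/15) = (4/15)/(2/5) = 2/3, so E[T_1 | X_0 = 1] = 1/π_1 = (2/15 + 4/15)/(4/15) = (2/5)/(4/15) = 3/2.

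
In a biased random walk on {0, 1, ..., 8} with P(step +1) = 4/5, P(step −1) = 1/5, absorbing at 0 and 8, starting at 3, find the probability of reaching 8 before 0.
P(hit 8 before 0) = (1 − (1/4)^3) / (1 − (1/4)^8) = 21504/21845

Let u_k denote P(reach 8 before 0 | start at k). Boundary: u_0 = 0, u_8 = 1. Recurrence: u_k = 4/5·u_{k+1} + 1/5·u_{k-1} for 1 ≤ k ≤ 7. Try u_k = A + B·r^k with r = q/p = (1/5)/(4/5) = 1/4. Substitution satisfies the recurrence; boundary conditions give:
  u_k = (1 − r^k) / (1 − r^N) = (1 − (1/4)^3) / (1 − (1/4)^8) = 21504/21845.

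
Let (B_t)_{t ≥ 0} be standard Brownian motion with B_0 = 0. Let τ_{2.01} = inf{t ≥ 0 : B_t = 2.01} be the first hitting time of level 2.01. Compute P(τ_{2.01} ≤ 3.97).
P(τ_{2.01} ≤ 3.97) = 2(1 − Φ(2.01/√3.97)) = 2(1 − Φ(1.0088)) ≈ 0.3131

By the reflection principle for standard BM, P(τ_b ≤ t) = 2 · P(B_t ≥ b). Since B_t ~ N(0, t), P(B_t ≥ 2.01) = 1 − Φ(2.01/√t) = 1 − Φ(2.01/√3.97) = 1 − Φ(1.0088) ≈ 0.15654. Doubling: P(τ_{2.01} ≤ 3.97) ≈ 2 · 0.15654 = 0.31308 ≈ 0.3131.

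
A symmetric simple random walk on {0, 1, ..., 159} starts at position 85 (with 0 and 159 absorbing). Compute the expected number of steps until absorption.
E[τ | X_0 = 85] = 6290

Let v_k = E[τ | X_0 = k]. Boundary: v_0 = v_159 = 0. Recurrence: v_k = 1 + (v_{k-1} + v_{k+1})/2 for 1 ≤ k ≤ 158. The particular solution to v_k − (v_{k-1} + v_{k+1})/2 = 1 is v_k = −k^2. Adding homogeneous solution A + B k and matching boundaries gives v_k = k (159 − k). Substituting k = 85: v_85 = 85 · 74 = 6290.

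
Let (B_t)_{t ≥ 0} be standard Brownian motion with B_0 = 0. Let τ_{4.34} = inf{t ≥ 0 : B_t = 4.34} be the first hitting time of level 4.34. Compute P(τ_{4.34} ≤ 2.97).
P(τ_{4.34} ≤ 2.97) = 2(1 − Φ(4.34/√2.97)) = 2(1 − Φ(2.5183)) ≈ 0.0118

By the reflection principle for standard BM, P(τ_b ≤ t) = 2 · P(B_t ≥ b). Since B_t ~ N(0, t), P(B_t ≥ 4.34) = 1 − Φ(4.34/√t) = 1 − Φ(4.34/√2.97) = 1 − Φ(2.5183) ≈ 0.00590. Doubling: P(τ_{4.34} ≤ 2.97) ≈ 2 · 0.00590 = 0.01180 ≈ 0.0118.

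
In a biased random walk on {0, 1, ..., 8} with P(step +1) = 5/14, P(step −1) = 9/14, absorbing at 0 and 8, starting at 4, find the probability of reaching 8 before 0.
P(hit 8 before 0) = (1 − (9/5)^4) / (1 − (9/5)^8) = 625/7186

Let u_k denote P(reach 8 before 0 | start at k). Boundary: u_0 = 0, u_8 = 1. Recurrence: u_k = 5/14·u_{k+1} + 9/14·u_{k-1} for 1 ≤ k ≤ 7. Try u_k = A + B·r^k with r = q/p = (9/14)/(5/14) = 9/5. Substitution satisfies the recurrence; boundary conditions give:
  u_k = (1 − r^k) / (1 − r^N) = (1 − (9/5)^4) / (1 − (9/5)^8) = 625/7186.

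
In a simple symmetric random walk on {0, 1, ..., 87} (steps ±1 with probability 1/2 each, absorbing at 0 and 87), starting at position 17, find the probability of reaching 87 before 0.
P(hit 87 before 0) = 17/87

Let u_k = P(hit 87 before 0 | start at k). Then u_0 = 0, u_87 = 1, and u_k = u_{k-1}/2 + u_{k+1}/2 for 1 ≤ k ≤ 86. This harmonic recurrence is solved by u_k = k/87, giving u_17 = 17/87.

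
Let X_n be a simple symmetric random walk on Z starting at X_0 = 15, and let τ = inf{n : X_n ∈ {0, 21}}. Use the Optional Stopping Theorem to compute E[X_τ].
E[X_τ] = 15

X_n is a martingale and τ is a bounded-mean stopping time (indeed τ is finite a.s. with bounded expectation since the walk is in a bounded region). By the OST, E[X_τ] = E[X_0] = 15. Equivalently: E[X_τ] = 21 · P(hit 21 first) + 0 · P(hit 0 first) = 21 · (15/21) = 15.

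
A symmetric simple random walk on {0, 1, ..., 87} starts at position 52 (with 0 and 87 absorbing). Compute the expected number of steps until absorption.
E[τ | X_0 = 52] = 1820

Let v_k = E[τ | X_0 = k]. Boundary: v_0 = v_87 = 0. Recurrence: v_k = 1 + (v_{k-1} + v_{k+1})/2 for 1 ≤ k ≤ 86. The particular solution to v_k − (v_{k-1} + v_{k+1})/2 = 1 is v_k = −k^2. Adding homogeneous solution A + B k and matching boundaries gives v_k = k (87 − k). Substituting k = 52: v_52 = 52 · 35 = 1820.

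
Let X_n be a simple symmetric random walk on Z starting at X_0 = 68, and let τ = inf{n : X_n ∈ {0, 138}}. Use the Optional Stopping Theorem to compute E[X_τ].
E[X_τ] = 68

X_n is a martingale and τ is a bounded-mean stopping time (indeed τ is finite a.s. with bounded expectation since the walk is in a bounded region). By the OST, E[X_τ] = E[X_0] = 68. Equivalently: E[X_τ] = 138 · P(hit 138 first) + 0 · P(hit 0 first) = 138 · (68/138) = 68.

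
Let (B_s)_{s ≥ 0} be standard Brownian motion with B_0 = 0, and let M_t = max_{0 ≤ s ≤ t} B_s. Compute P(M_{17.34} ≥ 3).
P(M_{17.34} ≥ 3) = 2·P(B_{17.34} ≥ 3) = 2(1 − Φ(3/√17.34)) ≈ 0.4713

By the reflection principle for Brownian motion, P(M_t ≥ a) = 2 · P(B_t ≥ a) for a ≥ 0. Since B_t ~ N(0, t), P(B_t ≥ 3) = 1 − Φ(3/√t) = 1 − Φ(3/√17.34) = 1 − Φ(0.7204). So
  P(M_{17.34} ≥ 3) = 2(1 − Φ(0.7204)) ≈ 0.4713.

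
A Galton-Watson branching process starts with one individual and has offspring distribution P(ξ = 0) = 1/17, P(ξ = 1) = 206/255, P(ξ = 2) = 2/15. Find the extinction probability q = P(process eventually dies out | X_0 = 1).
q = 15/34

The pgf is f(s) = 1/17 + 206/255·s + 2/15·s². The extinction probability q is the smallest fixed point of f in [0, 1]. Setting s = f(s):
  2/15·s² + (206/255 − 1)·s + 1/17 = 0
  2/15·s² − (1/17 + 2/15)·s + 1/17 = 0
which factors as (s − 1)·(2/15·s − 1/17) = 0, giving roots s = 1 and s = (1/17)/(2/15) = 15/34.
Mean offspring μ = 206/255 + 2·2/15 = 274/255 > 1 (supercritical), so q < 1. The extinction probability is the smaller root: q = (1/17)/(2/15) = 15/34.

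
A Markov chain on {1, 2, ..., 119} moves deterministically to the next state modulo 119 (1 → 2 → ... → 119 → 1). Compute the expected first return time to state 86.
E[T_86 | X_0 = 86] = 119

The chain cycles deterministically, so starting at state 86 it returns in exactly 119 steps. Equivalently, the stationary distribution is uniform π_j = 1/119 for every state j, so by Kac's formula E[T_86] = 1/π_86 = 119.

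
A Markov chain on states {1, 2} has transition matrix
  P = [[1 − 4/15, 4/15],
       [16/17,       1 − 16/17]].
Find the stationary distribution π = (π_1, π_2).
π_1 = 60/77, π_2 = 17/77

Solve πP = π with π_1 + π_2 = 1. From πP = π: π_1 · (1 − 4/15) + π_2 · 16/17 = π_1 ⇒ π_2 · 16/17 = π_1 · 4/15 ⇒ π_2/π_1 = (4/15)/(16/17) = 17/60. Together with π_1 + π_2 = 1:
  π_1 = (16/17)/(4/15 + 16/17) = (16/17)/(308/255) = 60/77,
  π_2 = (4/15)/(4/15 + 16/17) = (4/15)/(308/255) = 17/77.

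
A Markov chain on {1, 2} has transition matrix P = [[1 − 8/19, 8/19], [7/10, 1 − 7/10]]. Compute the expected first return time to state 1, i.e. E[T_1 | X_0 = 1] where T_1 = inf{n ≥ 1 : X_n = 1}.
E[T_1 | X_0 = 1] = 1/π_1 = 213/133

For an irreducible recurrent Markov chain with stationary distribution π, E[T_i | X_0 = i] = 1/π_i (Kac's formula). Here π_1 = (7/10)/(8/19 + 7/10) = (7/10)/(213/190) = 133/213, so E[T_1 | X_0 = 1] = 1/π_1 = (8/19 + 7/10)/(7/10) = (213/190)/(7/10) = 213/133.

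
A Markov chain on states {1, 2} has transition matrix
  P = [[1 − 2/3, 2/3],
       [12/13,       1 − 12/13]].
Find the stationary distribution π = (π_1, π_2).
π_1 = 18/31, π_2 = 13/31

Solve πP = π with π_1 + π_2 = 1. From πP = π: π_1 · (1 − 2/3) + π_2 · 12/13 = π_1 ⇒ π_2 · 12/13 = π_1 · 2/3 ⇒ π_2/π_1 = (2/3)/(12/13) = 13/18. Together with π_1 + π_2 = 1:
  π_1 = (12/13)/(2/3 + 12/13) = (12/13)/(62/39) = 18/31,
  π_2 = (2/3)/(2/3 + 12/13) = (2/3)/(62/39) = 13/31.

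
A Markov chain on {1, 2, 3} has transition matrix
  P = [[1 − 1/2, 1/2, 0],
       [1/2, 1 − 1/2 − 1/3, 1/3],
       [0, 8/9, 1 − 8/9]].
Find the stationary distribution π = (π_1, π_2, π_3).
π = (8/19, 8/19, 3/19)

This is a birth-death chain on three states, which satisfies detailed balance: π_1 · P_{12} = π_2 · P_{21} and π_2 · P_{23} = π_3 · P_{32}.
From π_1 · 1/2 = π_2 · 1/2: π_2/π_1 = (1/2)/(1/2) = 1.
From π_2 · 1/3 = π_3 · 8/9: π_3/π_2 = (1/3)/(8/9) = 3/8.
Take π_1 proportional to 1; then unnormalized π = (1, 1, 3/8). Normalize by dividing by the sum 19/8:
  π = (8/19, 8/19, 3/19).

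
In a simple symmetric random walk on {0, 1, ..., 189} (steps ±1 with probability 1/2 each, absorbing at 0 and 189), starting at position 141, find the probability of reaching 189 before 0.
P(hit 189 before 0) = 141/189 = 47/63

Let u_k = P(hit 189 before 0 | start at k). Then u_0 = 0, u_189 = 1, and u_k = u_{k-1}/2 + u_{k+1}/2 for 1 ≤ k ≤ 188. This harmonic recurrence is solved by u_k = k/189, giving u_141 = 141/189 = 47/63.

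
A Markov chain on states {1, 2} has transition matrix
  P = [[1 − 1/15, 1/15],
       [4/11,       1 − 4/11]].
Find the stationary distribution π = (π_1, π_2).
π_1 = 60/71, π_2 = 11/71

Solve πP = π with π_1 + π_2 = 1. From πP = π: π_1 · (1 − 1/15) + π_2 · 4/11 = π_1 ⇒ π_2 · 4/11 = π_1 · 1/15 ⇒ π_2/π_1 = (1/15)/(4/11) = 11/60. Together with π_1 + π_2 = 1:
  π_1 = (4/11)/(1/15 + 4/11) = (4/11)/(71/165) = 60/71,
  π_2 = (1/15)/(1/15 + 4/11) = (1/15)/(71/165) = 11/71.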